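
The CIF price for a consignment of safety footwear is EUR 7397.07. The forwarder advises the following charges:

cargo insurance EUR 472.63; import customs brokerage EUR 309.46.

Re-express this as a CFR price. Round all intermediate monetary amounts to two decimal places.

Not relevant to the conversion: brokerage — on the buyer under both terms; not part of either seller's price.
From CIF to CFR, the seller no longer bears: insurance.
CFR price = 7397.07 − 472.63 = 6924.44

CFR price: EUR 6924.44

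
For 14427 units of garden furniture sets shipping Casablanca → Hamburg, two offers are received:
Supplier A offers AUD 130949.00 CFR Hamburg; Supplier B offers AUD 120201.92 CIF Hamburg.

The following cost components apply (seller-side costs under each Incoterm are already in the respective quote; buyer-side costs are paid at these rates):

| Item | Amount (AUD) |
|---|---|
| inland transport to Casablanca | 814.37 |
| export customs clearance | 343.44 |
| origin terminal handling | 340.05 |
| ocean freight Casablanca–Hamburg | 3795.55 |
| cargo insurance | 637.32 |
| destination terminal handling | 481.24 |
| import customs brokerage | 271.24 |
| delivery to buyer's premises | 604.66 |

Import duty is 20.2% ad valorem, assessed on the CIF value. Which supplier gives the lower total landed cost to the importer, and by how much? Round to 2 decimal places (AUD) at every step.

Supplier B is cheaper by AUD 13684.05

Supplier A (CFR):
CIF value = CFR price + insurance = 130949.00 + 637.32 = 131586.32
Import duty = 131586.32 × 20.2% = 26580.44
Buyer bears (A): 637.32 + 481.24 + 271.24 + 604.66 = 1994.46
Landed cost (A) = invoice 130949.00 + 1994.46 + duty 26580.44 = 159523.90
Supplier B (CIF):
The CIF price already equals the CIF value: 120201.92
Import duty = 120201.92 × 20.2% = 24280.79
Buyer bears (B): 481.24 + 271.24 + 604.66 = 1357.14
Landed cost (B) = invoice 120201.92 + 1357.14 + duty 24280.79 = 145839.85
Difference = |159523.90 − 145839.85| = 13684.05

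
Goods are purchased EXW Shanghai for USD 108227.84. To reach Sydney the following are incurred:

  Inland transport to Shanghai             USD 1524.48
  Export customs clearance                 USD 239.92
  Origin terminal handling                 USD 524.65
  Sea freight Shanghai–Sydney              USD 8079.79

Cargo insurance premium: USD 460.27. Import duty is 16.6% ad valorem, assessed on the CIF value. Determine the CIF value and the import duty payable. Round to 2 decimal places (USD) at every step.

CIF value: USD 119056.95; import duty: USD 19763.45

CIF = EXW price + pre-shipment costs + freight + insurance
CIF = 108227.84 + 1524.48 + 239.92 + 524.65 + 8079.79 + 460.27 = 119056.95
Import duty = 119056.95 × 16.6% = 19763.45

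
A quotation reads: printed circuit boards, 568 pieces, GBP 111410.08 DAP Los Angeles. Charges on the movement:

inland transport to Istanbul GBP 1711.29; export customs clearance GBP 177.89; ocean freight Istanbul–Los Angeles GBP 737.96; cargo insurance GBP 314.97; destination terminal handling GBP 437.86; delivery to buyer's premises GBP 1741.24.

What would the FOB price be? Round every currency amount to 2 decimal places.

FOB price: GBP 108178.05

Not relevant to the conversion: inland to port, export clearance — on the seller under both DAP and FOB; already in the DAP price and stays in the FOB price.
From DAP to FOB, the seller no longer bears: freight, insurance, destination terminal, delivery.
FOB price = 111410.08 − 737.96 − 314.97 − 437.86 − 1741.24 = 108178.05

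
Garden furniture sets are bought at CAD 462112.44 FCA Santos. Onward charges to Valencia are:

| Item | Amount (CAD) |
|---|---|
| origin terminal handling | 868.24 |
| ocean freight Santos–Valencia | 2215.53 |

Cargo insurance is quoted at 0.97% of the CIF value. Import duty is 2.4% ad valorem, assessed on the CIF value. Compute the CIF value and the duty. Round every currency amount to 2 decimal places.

Let C be the CIF value. C = FCA price + pre-shipment costs + freight + 0.97% × C
C − 0.97% × C = 462112.44 + 868.24 + 2215.53
0.9903 × C = 465196.21
C = 465196.21 / 0.9903 = 469752.81
Insurance premium = 0.97% × 469752.81 = 4556.60
Import duty = 469752.81 × 2.4% = 11274.07

CIF value: CAD 469752.81; import duty: CAD 11274.07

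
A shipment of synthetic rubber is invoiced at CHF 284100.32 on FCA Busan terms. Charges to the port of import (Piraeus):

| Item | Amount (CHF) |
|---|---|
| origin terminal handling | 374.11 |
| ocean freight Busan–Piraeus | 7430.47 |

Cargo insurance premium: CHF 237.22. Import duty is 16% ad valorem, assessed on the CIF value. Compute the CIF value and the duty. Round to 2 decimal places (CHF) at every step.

CIF value: CHF 292142.12; import duty: CHF 46742.74

CIF = FCA price + pre-shipment costs + freight + insurance
CIF = 284100.32 + 374.11 + 7430.47 + 237.22 = 292142.12
Import duty = 292142.12 × 16% = 46742.74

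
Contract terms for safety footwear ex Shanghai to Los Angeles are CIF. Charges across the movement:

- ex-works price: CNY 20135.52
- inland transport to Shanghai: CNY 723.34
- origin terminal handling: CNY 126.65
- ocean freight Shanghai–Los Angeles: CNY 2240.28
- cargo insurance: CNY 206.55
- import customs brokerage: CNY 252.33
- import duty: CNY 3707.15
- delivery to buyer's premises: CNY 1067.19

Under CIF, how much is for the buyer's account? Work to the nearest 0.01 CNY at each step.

Buyer's account: CNY 5026.67

CIF: the seller pays costs through ocean freight and marine insurance to the destination port.
Seller's account: goods 20135.52 + inland to port 723.34 + origin terminal 126.65 + freight 2240.28 + insurance 206.55 = 23432.34
Buyer's account: brokerage 252.33 + duty 3707.15 + delivery 1067.19 = 5026.67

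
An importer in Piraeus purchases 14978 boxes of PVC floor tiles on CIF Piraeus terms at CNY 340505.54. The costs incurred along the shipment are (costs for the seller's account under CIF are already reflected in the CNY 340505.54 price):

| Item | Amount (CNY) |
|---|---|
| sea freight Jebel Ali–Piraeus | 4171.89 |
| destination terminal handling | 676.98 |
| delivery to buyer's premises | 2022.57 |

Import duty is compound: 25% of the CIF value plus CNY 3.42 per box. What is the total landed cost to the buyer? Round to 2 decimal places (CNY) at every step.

CIF: the seller pays costs through ocean freight and marine insurance to the destination port.
Already in the invoice (seller's account under CIF): freight — exclude.
The CIF price already equals the CIF value: 340505.54
Ad valorem component: 340505.54 × 25% = 85126.39
Specific component: 14978 × 3.42 = 51224.76
Import duty = 85126.39 + 51224.76 = 136351.15
Buyer bears: destination terminal 676.98 + delivery 2022.57 + duty 136351.15 = 139050.70
Landed cost = invoice 340505.54 + 139050.70 = 479556.24

Total landed cost: CNY 479556.24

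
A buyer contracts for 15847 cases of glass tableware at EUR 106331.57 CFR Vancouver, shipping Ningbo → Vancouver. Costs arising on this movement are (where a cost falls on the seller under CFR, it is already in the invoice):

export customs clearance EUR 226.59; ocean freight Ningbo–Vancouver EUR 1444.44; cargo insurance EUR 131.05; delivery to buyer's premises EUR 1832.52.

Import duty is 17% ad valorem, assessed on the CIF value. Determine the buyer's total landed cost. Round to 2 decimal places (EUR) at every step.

CFR: the seller pays costs through ocean freight to the destination port, but not insurance.
Already in the invoice (seller's account under CFR): export clearance, freight — exclude.
CIF value = CFR price + insurance = 106331.57 + 131.05 = 106462.62
Import duty = 106462.62 × 17% = 18098.65
Buyer bears: insurance 131.05 + delivery 1832.52 + duty 18098.65 = 20062.22
Landed cost = invoice 106331.57 + 20062.22 = 126393.79

Total landed cost: EUR 126393.79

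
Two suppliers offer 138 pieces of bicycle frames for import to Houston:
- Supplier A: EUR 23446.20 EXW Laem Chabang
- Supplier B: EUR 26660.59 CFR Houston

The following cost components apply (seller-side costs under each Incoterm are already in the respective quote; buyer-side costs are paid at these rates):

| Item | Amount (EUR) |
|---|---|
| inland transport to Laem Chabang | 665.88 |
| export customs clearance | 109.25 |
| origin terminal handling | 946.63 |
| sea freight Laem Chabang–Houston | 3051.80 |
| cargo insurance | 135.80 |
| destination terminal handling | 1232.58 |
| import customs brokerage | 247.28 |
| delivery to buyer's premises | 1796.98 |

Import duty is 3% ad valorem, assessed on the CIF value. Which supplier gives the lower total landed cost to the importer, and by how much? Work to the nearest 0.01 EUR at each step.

Supplier A (EXW):
CIF value = EXW price + inland to port + export clearance + origin terminal + freight + insurance = 23446.20 + 665.88 + 109.25 + 946.63 + 3051.80 + 135.80 = 28355.56
Import duty = 28355.56 × 3% = 850.67
Buyer bears (A): 665.88 + 109.25 + 946.63 + 3051.80 + 135.80 + 1232.58 + 247.28 + 1796.98 = 8186.20
Landed cost (A) = invoice 23446.20 + 8186.20 + duty 850.67 = 32483.07
Supplier B (CFR):
CIF value = CFR price + insurance = 26660.59 + 135.80 = 26796.39
Import duty = 26796.39 × 3% = 803.89
Buyer bears (B): 135.80 + 1232.58 + 247.28 + 1796.98 = 3412.64
Landed cost (B) = invoice 26660.59 + 3412.64 + duty 803.89 = 30877.12
Difference = |32483.07 − 30877.12| = 1605.95

Supplier B is cheaper by EUR 1605.95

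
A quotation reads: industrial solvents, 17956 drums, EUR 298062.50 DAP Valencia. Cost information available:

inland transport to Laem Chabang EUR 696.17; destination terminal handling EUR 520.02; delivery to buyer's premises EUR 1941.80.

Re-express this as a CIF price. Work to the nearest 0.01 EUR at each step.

CIF price: EUR 295600.68

Not relevant to the conversion: inland to port — on the seller under both DAP and CIF; already in the DAP price and stays in the CIF price.
From DAP to CIF, the seller no longer bears: destination terminal, delivery.
CIF price = 298062.50 − 520.02 − 1941.80 = 295600.68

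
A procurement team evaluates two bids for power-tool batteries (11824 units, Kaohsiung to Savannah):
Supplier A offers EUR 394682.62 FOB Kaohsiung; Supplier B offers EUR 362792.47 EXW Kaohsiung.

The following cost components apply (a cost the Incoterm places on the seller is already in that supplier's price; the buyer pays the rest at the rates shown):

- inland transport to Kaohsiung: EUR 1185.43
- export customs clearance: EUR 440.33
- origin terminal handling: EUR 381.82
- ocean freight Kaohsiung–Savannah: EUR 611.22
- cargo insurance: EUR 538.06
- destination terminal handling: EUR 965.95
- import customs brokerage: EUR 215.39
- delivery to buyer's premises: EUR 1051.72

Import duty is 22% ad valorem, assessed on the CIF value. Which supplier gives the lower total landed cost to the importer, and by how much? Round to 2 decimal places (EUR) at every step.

Supplier B is cheaper by EUR 36456.74

Supplier A (FOB):
CIF value = FOB price + freight + insurance = 394682.62 + 611.22 + 538.06 = 395831.90
Import duty = 395831.90 × 22% = 87083.02
Buyer bears (A): 611.22 + 538.06 + 965.95 + 215.39 + 1051.72 = 3382.34
Landed cost (A) = invoice 394682.62 + 3382.34 + duty 87083.02 = 485147.98
Supplier B (EXW):
CIF value = EXW price + inland to port + export clearance + origin terminal + freight + insurance = 362792.47 + 1185.43 + 440.33 + 381.82 + 611.22 + 538.06 = 365949.33
Import duty = 365949.33 × 22% = 80508.85
Buyer bears (B): 1185.43 + 440.33 + 381.82 + 611.22 + 538.06 + 965.95 + 215.39 + 1051.72 = 5389.92
Landed cost (B) = invoice 362792.47 + 5389.92 + duty 80508.85 = 448691.24
Difference = |485147.98 − 448691.24| = 36456.74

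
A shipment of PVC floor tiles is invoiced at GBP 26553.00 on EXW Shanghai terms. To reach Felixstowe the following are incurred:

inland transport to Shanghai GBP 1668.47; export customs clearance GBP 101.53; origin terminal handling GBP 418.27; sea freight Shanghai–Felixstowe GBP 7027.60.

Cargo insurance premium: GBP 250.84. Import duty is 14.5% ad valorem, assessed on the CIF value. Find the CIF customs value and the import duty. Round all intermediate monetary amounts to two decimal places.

CIF value: GBP 36019.71; import duty: GBP 5222.86

CIF = EXW price + pre-shipment costs + freight + insurance
CIF = 26553.00 + 1668.47 + 101.53 + 418.27 + 7027.60 + 250.84 = 36019.71
Import duty = 36019.71 × 14.5% = 5222.86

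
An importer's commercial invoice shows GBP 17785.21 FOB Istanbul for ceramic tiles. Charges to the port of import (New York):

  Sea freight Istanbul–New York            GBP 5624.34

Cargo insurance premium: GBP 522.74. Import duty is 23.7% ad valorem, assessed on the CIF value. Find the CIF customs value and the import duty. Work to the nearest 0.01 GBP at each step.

CIF = FOB price + freight + insurance
CIF = 17785.21 + 5624.34 + 522.74 = 23932.29
Import duty = 23932.29 × 23.7% = 5671.95

CIF value: GBP 23932.29; import duty: GBP 5671.95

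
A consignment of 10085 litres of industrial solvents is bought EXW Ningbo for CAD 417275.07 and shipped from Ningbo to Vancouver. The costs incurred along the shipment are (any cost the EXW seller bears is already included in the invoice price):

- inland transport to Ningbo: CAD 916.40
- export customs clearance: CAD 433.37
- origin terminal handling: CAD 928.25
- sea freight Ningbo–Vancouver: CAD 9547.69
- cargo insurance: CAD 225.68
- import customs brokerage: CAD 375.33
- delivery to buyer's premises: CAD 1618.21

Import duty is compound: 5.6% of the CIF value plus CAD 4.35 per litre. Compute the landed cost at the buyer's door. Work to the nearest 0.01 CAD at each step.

EXW: the seller makes goods available at their premises; the buyer bears all onward costs.
CIF value = EXW price + inland to port + export clearance + origin terminal + freight + insurance = 417275.07 + 916.40 + 433.37 + 928.25 + 9547.69 + 225.68 = 429326.46
Ad valorem component: 429326.46 × 5.6% = 24042.28
Specific component: 10085 × 4.35 = 43869.75
Import duty = 24042.28 + 43869.75 = 67912.03
Buyer bears: inland to port 916.40 + export clearance 433.37 + origin terminal 928.25 + freight 9547.69 + insurance 225.68 + brokerage 375.33 + delivery 1618.21 + duty 67912.03 = 81956.96
Landed cost = invoice 417275.07 + 81956.96 = 499232.03

Total landed cost: CAD 499232.03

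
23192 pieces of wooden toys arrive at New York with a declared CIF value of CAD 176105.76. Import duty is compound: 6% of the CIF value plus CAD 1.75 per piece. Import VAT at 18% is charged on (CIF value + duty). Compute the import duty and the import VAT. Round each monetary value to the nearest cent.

Import duty: CAD 51152.35; import VAT: CAD 40906.46

Ad valorem component: 176105.76 × 6% = 10566.35
Specific component: 23192 × 1.75 = 40586.00
Import duty = 10566.35 + 40586.00 = 51152.35
VAT base = CIF + duty = 176105.76 + 51152.35 = 227258.11
Import VAT = 227258.11 × 18% = 40906.46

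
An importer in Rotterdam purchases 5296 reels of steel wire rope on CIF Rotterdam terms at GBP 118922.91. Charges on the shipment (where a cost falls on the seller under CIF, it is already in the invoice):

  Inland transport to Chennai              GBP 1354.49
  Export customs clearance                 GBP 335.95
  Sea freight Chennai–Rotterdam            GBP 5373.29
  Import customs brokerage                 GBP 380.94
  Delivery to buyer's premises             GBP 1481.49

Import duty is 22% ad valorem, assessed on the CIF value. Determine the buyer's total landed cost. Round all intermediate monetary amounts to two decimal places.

CIF: the seller pays costs through ocean freight and marine insurance to the destination port.
Already in the invoice (seller's account under CIF): inland to port, export clearance, freight — exclude.
The CIF price already equals the CIF value: 118922.91
Import duty = 118922.91 × 22% = 26163.04
Buyer bears: brokerage 380.94 + delivery 1481.49 + duty 26163.04 = 28025.47
Landed cost = invoice 118922.91 + 28025.47 = 146948.38

Total landed cost: GBP 146948.38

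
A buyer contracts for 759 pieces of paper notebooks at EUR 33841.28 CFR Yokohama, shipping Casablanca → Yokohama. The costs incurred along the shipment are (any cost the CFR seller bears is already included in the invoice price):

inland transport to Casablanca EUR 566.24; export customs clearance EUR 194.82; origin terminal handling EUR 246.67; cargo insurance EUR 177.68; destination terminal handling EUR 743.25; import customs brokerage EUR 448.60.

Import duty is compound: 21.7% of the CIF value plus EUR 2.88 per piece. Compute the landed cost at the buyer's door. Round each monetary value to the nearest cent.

CFR: the seller pays costs through ocean freight to the destination port, but not insurance.
Already in the invoice (seller's account under CFR): inland to port, export clearance, origin terminal — exclude.
CIF value = CFR price + insurance = 33841.28 + 177.68 = 34018.96
Ad valorem component: 34018.96 × 21.7% = 7382.11
Specific component: 759 × 2.88 = 2185.92
Import duty = 7382.11 + 2185.92 = 9568.03
Buyer bears: insurance 177.68 + destination terminal 743.25 + brokerage 448.60 + duty 9568.03 = 10937.56
Landed cost = invoice 33841.28 + 10937.56 = 44778.84

Total landed cost: EUR 44778.84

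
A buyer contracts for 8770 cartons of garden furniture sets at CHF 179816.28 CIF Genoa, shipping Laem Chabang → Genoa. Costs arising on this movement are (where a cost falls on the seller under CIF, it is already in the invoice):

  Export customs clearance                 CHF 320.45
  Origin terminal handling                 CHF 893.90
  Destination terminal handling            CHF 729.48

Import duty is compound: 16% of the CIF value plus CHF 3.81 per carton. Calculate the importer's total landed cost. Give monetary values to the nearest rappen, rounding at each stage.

CIF: the seller pays costs through ocean freight and marine insurance to the destination port.
Already in the invoice (seller's account under CIF): export clearance, origin terminal — exclude.
The CIF price already equals the CIF value: 179816.28
Ad valorem component: 179816.28 × 16% = 28770.60
Specific component: 8770 × 3.81 = 33413.70
Import duty = 28770.60 + 33413.70 = 62184.30
Buyer bears: destination terminal 729.48 + duty 62184.30 = 62913.78
Landed cost = invoice 179816.28 + 62913.78 = 242730.06

Total landed cost: CHF 242730.06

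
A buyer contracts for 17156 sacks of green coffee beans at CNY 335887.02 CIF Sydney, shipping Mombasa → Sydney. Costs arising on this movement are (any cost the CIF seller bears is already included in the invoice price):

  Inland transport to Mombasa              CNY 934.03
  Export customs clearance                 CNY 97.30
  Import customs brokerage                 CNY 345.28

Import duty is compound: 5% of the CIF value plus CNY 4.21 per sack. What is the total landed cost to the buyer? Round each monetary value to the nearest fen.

CIF: the seller pays costs through ocean freight and marine insurance to the destination port.
Already in the invoice (seller's account under CIF): inland to port, export clearance — exclude.
The CIF price already equals the CIF value: 335887.02
Ad valorem component: 335887.02 × 5% = 16794.35
Specific component: 17156 × 4.21 = 72226.76
Import duty = 16794.35 + 72226.76 = 89021.11
Buyer bears: brokerage 345.28 + duty 89021.11 = 89366.39
Landed cost = invoice 335887.02 + 89366.39 = 425253.41

Total landed cost: CNY 425253.41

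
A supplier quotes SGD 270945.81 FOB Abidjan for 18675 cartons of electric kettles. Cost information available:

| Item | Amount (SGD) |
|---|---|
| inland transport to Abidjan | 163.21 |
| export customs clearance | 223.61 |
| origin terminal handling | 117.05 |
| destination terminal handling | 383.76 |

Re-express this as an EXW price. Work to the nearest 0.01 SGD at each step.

Not relevant to the conversion: destination terminal — on the buyer under both terms; not part of either seller's price.
From FOB to EXW, the seller no longer bears: inland to port, export clearance, origin terminal.
EXW price = 270945.81 − 163.21 − 223.61 − 117.05 = 270441.94

EXW price: SGD 270441.94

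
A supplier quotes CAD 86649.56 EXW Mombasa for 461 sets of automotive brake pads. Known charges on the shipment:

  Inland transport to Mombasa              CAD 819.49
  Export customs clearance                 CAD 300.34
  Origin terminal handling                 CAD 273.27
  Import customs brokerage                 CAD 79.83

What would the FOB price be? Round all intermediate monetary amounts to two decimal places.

Not relevant to the conversion: brokerage — on the buyer under both terms; not part of either seller's price.
From EXW to FOB, the seller additionally bears: inland to port, export clearance, origin terminal.
FOB price = 86649.56 + 819.49 + 300.34 + 273.27 = 88042.66

FOB price: CAD 88042.66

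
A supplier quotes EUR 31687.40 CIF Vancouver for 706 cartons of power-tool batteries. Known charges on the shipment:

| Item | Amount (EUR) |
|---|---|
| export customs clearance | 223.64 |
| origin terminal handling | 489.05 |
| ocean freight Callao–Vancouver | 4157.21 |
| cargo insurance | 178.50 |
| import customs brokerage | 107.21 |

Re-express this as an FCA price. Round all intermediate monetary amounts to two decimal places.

Not relevant to the conversion: export clearance — on the seller under both CIF and FCA; already in the CIF price and stays in the FCA price. brokerage — on the buyer under both terms; not part of either seller's price.
From CIF to FCA, the seller no longer bears: origin terminal, freight, insurance.
FCA price = 31687.40 − 489.05 − 4157.21 − 178.50 = 26862.64

FCA price: EUR 26862.64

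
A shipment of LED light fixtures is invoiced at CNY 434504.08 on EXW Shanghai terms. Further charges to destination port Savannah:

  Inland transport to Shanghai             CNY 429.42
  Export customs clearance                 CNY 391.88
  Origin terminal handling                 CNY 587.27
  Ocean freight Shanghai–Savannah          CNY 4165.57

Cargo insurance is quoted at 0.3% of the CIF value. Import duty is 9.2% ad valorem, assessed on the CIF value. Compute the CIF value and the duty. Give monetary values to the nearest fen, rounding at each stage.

Let C be the CIF value. C = EXW price + pre-shipment costs + freight + 0.3% × C
C − 0.3% × C = 434504.08 + 429.42 + 391.88 + 587.27 + 4165.57
0.997 × C = 440078.22
C = 440078.22 / 0.997 = 441402.43
Insurance premium = 0.3% × 441402.43 = 1324.21
Import duty = 441402.43 × 9.2% = 40609.02

CIF value: CNY 441402.43; import duty: CNY 40609.02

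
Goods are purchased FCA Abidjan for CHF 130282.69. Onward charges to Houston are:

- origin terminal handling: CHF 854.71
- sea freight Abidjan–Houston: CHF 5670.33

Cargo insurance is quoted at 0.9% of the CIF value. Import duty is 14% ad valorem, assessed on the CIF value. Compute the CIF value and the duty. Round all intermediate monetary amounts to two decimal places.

CIF value: CHF 138050.18; import duty: CHF 19327.03

Let C be the CIF value. C = FCA price + pre-shipment costs + freight + 0.9% × C
C − 0.9% × C = 130282.69 + 854.71 + 5670.33
0.991 × C = 136807.73
C = 136807.73 / 0.991 = 138050.18
Insurance premium = 0.9% × 138050.18 = 1242.45
Import duty = 138050.18 × 14% = 19327.03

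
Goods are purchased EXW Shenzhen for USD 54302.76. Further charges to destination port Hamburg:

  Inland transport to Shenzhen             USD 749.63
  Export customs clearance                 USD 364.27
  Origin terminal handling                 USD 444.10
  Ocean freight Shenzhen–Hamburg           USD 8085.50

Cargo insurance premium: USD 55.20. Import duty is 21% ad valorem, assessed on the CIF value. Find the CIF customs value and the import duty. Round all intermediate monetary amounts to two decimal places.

CIF = EXW price + pre-shipment costs + freight + insurance
CIF = 54302.76 + 749.63 + 364.27 + 444.10 + 8085.50 + 55.20 = 64001.46
Import duty = 64001.46 × 21% = 13440.31

CIF value: USD 64001.46; import duty: USD 13440.31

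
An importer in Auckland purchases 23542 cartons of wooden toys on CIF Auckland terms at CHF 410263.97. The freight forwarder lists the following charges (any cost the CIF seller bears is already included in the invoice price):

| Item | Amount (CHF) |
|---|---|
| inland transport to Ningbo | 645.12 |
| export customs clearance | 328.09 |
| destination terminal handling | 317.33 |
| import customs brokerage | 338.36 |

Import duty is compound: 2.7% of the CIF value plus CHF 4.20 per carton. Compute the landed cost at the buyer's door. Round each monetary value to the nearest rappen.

CIF: the seller pays costs through ocean freight and marine insurance to the destination port.
Already in the invoice (seller's account under CIF): inland to port, export clearance — exclude.
The CIF price already equals the CIF value: 410263.97
Ad valorem component: 410263.97 × 2.7% = 11077.13
Specific component: 23542 × 4.20 = 98876.40
Import duty = 11077.13 + 98876.40 = 109953.53
Buyer bears: destination terminal 317.33 + brokerage 338.36 + duty 109953.53 = 110609.22
Landed cost = invoice 410263.97 + 110609.22 = 520873.19

Total landed cost: CHF 520873.19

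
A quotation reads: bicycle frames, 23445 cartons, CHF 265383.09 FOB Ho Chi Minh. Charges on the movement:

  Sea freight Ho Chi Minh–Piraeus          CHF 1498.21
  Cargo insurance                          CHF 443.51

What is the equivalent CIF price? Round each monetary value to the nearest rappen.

From FOB to CIF, the seller additionally bears: freight, insurance.
CIF price = 265383.09 + 1498.21 + 443.51 = 267324.81

CIF price: CHF 267324.81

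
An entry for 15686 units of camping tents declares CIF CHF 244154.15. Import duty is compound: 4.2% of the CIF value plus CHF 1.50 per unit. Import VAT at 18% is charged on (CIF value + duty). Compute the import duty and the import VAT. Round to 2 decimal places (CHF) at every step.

Import duty: CHF 33783.47; import VAT: CHF 50028.77

Ad valorem component: 244154.15 × 4.2% = 10254.47
Specific component: 15686 × 1.50 = 23529.00
Import duty = 10254.47 + 23529.00 = 33783.47
VAT base = CIF + duty = 244154.15 + 33783.47 = 277937.62
Import VAT = 277937.62 × 18% = 50028.77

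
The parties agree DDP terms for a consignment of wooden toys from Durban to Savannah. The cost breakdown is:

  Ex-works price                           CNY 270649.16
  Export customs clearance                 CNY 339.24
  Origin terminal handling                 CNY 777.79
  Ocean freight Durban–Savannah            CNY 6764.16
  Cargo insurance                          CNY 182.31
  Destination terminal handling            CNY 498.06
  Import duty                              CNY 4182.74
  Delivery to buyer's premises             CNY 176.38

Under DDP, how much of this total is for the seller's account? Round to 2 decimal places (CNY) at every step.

DDP: the seller bears all costs including import duty.
Seller's account: goods 270649.16 + export clearance 339.24 + origin terminal 777.79 + freight 6764.16 + insurance 182.31 + destination terminal 498.06 + duty 4182.74 + delivery 176.38 = 283569.84
Buyer's account: 0.00

Seller's account: CNY 283569.84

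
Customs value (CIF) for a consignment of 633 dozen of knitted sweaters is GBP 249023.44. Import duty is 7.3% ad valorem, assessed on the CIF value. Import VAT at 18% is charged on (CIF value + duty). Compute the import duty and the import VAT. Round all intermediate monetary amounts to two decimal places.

Import duty = 249023.44 × 7.3% = 18178.71
VAT base = CIF + duty = 249023.44 + 18178.71 = 267202.15
Import VAT = 267202.15 × 18% = 48096.39

Import duty: GBP 18178.71; import VAT: GBP 48096.39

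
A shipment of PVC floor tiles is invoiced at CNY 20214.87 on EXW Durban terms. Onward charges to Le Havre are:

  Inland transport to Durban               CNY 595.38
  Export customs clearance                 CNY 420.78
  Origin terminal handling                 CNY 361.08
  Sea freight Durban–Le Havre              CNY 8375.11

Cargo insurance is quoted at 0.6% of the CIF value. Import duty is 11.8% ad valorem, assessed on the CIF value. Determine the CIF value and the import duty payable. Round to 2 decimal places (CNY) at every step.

CIF value: CNY 30148.11; import duty: CNY 3557.48

Let C be the CIF value. C = EXW price + pre-shipment costs + freight + 0.6% × C
C − 0.6% × C = 20214.87 + 595.38 + 420.78 + 361.08 + 8375.11
0.994 × C = 29967.22
C = 29967.22 / 0.994 = 30148.11
Insurance premium = 0.6% × 30148.11 = 180.89
Import duty = 30148.11 × 11.8% = 3557.48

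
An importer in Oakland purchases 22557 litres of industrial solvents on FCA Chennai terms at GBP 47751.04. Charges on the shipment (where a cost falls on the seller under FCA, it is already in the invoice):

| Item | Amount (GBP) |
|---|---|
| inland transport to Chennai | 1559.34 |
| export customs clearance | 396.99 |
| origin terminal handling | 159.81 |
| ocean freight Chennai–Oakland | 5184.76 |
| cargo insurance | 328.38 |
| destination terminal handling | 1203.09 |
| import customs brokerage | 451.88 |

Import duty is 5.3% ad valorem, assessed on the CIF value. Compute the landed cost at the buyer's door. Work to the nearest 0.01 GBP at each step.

Total landed cost: GBP 57910.43

FCA: the seller delivers export-cleared goods to the carrier; the buyer bears costs from that point.
Already in the invoice (seller's account under FCA): inland to port, export clearance — exclude.
CIF value = FCA price + origin terminal + freight + insurance = 47751.04 + 159.81 + 5184.76 + 328.38 = 53423.99
Import duty = 53423.99 × 5.3% = 2831.47
Buyer bears: origin terminal 159.81 + freight 5184.76 + insurance 328.38 + destination terminal 1203.09 + brokerage 451.88 + duty 2831.47 = 10159.39
Landed cost = invoice 47751.04 + 10159.39 = 57910.43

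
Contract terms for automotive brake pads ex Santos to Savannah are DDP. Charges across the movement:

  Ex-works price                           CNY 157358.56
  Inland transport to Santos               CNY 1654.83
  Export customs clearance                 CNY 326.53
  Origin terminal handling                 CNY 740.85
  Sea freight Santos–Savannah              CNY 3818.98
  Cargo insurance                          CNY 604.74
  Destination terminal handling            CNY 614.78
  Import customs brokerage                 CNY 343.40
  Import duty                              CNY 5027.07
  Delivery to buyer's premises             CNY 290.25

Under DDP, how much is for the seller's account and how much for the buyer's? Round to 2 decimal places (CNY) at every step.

Seller: CNY 170779.99; buyer: CNY 0.00

DDP: the seller bears all costs including import duty.
Seller's account: goods 157358.56 + inland to port 1654.83 + export clearance 326.53 + origin terminal 740.85 + freight 3818.98 + insurance 604.74 + destination terminal 614.78 + brokerage 343.40 + duty 5027.07 + delivery 290.25 = 170779.99
Buyer's account: 0.00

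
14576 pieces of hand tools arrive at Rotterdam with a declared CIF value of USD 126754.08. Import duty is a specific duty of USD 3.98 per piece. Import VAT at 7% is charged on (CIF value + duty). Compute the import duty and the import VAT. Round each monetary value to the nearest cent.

Import duty: USD 58012.48; import VAT: USD 12933.66

Import duty = 14576 × 3.98 = 58012.48
VAT base = CIF + duty = 126754.08 + 58012.48 = 184766.56
Import VAT = 184766.56 × 7% = 12933.66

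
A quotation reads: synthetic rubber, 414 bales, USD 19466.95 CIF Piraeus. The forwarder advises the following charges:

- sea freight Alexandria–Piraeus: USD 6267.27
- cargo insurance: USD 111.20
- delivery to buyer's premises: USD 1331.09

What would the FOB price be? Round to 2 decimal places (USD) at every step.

Not relevant to the conversion: delivery — on the buyer under both terms; not part of either seller's price.
From CIF to FOB, the seller no longer bears: freight, insurance.
FOB price = 19466.95 − 6267.27 − 111.20 = 13088.48

FOB price: USD 13088.48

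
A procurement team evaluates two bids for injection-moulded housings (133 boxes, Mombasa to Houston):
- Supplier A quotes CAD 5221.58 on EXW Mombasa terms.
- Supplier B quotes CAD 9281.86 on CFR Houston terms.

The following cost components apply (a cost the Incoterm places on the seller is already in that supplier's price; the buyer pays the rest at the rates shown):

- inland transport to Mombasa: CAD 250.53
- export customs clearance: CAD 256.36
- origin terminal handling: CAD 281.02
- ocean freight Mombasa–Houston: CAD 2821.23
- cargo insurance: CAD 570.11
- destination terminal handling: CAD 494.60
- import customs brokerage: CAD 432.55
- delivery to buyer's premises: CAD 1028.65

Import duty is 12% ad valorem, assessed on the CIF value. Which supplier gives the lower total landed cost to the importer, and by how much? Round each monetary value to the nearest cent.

Supplier A is cheaper by CAD 505.28

Supplier A (EXW):
CIF value = EXW price + inland to port + export clearance + origin terminal + freight + insurance = 5221.58 + 250.53 + 256.36 + 281.02 + 2821.23 + 570.11 = 9400.83
Import duty = 9400.83 × 12% = 1128.10
Buyer bears (A): 250.53 + 256.36 + 281.02 + 2821.23 + 570.11 + 494.60 + 432.55 + 1028.65 = 6135.05
Landed cost (A) = invoice 5221.58 + 6135.05 + duty 1128.10 = 12484.73
Supplier B (CFR):
CIF value = CFR price + insurance = 9281.86 + 570.11 = 9851.97
Import duty = 9851.97 × 12% = 1182.24
Buyer bears (B): 570.11 + 494.60 + 432.55 + 1028.65 = 2525.91
Landed cost (B) = invoice 9281.86 + 2525.91 + duty 1182.24 = 12990.01
Difference = |12484.73 − 12990.01| = 505.28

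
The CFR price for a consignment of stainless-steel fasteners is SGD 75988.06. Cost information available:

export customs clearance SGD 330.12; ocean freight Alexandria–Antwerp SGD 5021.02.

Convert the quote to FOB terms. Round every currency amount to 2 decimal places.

Not relevant to the conversion: export clearance — on the seller under both CFR and FOB; already in the CFR price and stays in the FOB price.
From CFR to FOB, the seller no longer bears: freight.
FOB price = 75988.06 − 5021.02 = 70967.04

FOB price: SGD 70967.04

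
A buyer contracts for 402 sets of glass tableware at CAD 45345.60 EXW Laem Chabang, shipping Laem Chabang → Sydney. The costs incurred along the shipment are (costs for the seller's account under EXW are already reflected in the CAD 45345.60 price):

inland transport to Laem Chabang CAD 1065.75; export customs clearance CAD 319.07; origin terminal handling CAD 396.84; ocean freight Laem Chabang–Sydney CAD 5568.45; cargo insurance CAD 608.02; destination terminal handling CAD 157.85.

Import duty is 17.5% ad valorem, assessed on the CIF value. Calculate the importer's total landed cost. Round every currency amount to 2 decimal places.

EXW: the seller makes goods available at their premises; the buyer bears all onward costs.
CIF value = EXW price + inland to port + export clearance + origin terminal + freight + insurance = 45345.60 + 1065.75 + 319.07 + 396.84 + 5568.45 + 608.02 = 53303.73
Import duty = 53303.73 × 17.5% = 9328.15
Buyer bears: inland to port 1065.75 + export clearance 319.07 + origin terminal 396.84 + freight 5568.45 + insurance 608.02 + destination terminal 157.85 + duty 9328.15 = 17444.13
Landed cost = invoice 45345.60 + 17444.13 = 62789.73

Total landed cost: CAD 62789.73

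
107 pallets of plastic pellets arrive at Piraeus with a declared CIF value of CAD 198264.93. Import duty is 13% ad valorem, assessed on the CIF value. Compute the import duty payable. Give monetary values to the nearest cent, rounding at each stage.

Import duty = 198264.93 × 13% = 25774.44

Import duty: CAD 25774.44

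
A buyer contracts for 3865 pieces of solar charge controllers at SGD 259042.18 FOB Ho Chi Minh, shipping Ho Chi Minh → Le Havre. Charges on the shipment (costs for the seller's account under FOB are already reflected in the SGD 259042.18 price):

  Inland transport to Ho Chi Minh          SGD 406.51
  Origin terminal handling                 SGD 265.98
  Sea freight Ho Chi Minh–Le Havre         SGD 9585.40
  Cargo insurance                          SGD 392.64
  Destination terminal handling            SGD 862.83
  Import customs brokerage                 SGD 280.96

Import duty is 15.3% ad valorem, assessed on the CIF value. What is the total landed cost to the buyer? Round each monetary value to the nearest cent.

FOB: the seller bears costs until goods are on board at the origin port; the buyer bears freight, insurance and all costs thereafter.
Already in the invoice (seller's account under FOB): inland to port, origin terminal — exclude.
CIF value = FOB price + freight + insurance = 259042.18 + 9585.40 + 392.64 = 269020.22
Import duty = 269020.22 × 15.3% = 41160.09
Buyer bears: freight 9585.40 + insurance 392.64 + destination terminal 862.83 + brokerage 280.96 + duty 41160.09 = 52281.92
Landed cost = invoice 259042.18 + 52281.92 = 311324.10

Total landed cost: SGD 311324.10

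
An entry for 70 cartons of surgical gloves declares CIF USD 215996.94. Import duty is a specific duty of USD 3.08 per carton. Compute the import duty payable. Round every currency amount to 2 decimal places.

Import duty: USD 215.60

Import duty = 70 × 3.08 = 215.60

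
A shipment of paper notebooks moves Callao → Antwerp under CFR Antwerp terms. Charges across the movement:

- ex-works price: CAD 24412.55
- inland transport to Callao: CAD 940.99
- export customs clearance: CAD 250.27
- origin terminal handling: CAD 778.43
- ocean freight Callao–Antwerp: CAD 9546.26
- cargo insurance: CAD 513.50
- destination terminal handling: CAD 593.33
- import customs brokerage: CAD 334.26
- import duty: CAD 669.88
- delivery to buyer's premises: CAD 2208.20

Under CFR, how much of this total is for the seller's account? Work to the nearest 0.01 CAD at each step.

Seller's account: CAD 35928.50

CFR: the seller pays costs through ocean freight to the destination port, but not insurance.
Seller's account: goods 24412.55 + inland to port 940.99 + export clearance 250.27 + origin terminal 778.43 + freight 9546.26 = 35928.50
Buyer's account: insurance 513.50 + destination terminal 593.33 + brokerage 334.26 + duty 669.88 + delivery 2208.20 = 4319.17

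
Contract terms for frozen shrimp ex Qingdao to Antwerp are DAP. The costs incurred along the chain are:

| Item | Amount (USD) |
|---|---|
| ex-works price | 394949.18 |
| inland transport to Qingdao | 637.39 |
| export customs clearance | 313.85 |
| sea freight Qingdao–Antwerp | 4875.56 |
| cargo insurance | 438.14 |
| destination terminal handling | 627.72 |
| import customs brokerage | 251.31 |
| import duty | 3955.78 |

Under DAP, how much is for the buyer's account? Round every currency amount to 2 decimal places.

Buyer's account: USD 4207.09

DAP: the seller bears all costs to the named destination except import duty and clearance.
Seller's account: goods 394949.18 + inland to port 637.39 + export clearance 313.85 + freight 4875.56 + insurance 438.14 + destination terminal 627.72 = 401841.84
Buyer's account: brokerage 251.31 + duty 3955.78 = 4207.09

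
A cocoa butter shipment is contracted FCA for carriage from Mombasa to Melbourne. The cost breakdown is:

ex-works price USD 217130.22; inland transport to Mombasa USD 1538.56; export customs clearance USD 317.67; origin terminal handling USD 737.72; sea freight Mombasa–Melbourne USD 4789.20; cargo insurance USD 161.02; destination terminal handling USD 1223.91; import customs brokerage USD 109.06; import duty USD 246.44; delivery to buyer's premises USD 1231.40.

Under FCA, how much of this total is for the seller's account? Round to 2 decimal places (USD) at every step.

Seller's account: USD 218986.45

FCA: the seller delivers export-cleared goods to the carrier; the buyer bears costs from that point.
Seller's account: goods 217130.22 + inland to port 1538.56 + export clearance 317.67 = 218986.45
Buyer's account: origin terminal 737.72 + freight 4789.20 + insurance 161.02 + destination terminal 1223.91 + brokerage 109.06 + duty 246.44 + delivery 1231.40 = 8498.75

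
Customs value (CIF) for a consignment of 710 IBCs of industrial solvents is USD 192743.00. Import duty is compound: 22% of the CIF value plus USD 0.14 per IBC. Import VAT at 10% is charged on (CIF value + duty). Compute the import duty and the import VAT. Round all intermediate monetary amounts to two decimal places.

Import duty: USD 42502.86; import VAT: USD 23524.59

Ad valorem component: 192743.00 × 22% = 42403.46
Specific component: 710 × 0.14 = 99.40
Import duty = 42403.46 + 99.40 = 42502.86
VAT base = CIF + duty = 192743.00 + 42502.86 = 235245.86
Import VAT = 235245.86 × 10% = 23524.59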